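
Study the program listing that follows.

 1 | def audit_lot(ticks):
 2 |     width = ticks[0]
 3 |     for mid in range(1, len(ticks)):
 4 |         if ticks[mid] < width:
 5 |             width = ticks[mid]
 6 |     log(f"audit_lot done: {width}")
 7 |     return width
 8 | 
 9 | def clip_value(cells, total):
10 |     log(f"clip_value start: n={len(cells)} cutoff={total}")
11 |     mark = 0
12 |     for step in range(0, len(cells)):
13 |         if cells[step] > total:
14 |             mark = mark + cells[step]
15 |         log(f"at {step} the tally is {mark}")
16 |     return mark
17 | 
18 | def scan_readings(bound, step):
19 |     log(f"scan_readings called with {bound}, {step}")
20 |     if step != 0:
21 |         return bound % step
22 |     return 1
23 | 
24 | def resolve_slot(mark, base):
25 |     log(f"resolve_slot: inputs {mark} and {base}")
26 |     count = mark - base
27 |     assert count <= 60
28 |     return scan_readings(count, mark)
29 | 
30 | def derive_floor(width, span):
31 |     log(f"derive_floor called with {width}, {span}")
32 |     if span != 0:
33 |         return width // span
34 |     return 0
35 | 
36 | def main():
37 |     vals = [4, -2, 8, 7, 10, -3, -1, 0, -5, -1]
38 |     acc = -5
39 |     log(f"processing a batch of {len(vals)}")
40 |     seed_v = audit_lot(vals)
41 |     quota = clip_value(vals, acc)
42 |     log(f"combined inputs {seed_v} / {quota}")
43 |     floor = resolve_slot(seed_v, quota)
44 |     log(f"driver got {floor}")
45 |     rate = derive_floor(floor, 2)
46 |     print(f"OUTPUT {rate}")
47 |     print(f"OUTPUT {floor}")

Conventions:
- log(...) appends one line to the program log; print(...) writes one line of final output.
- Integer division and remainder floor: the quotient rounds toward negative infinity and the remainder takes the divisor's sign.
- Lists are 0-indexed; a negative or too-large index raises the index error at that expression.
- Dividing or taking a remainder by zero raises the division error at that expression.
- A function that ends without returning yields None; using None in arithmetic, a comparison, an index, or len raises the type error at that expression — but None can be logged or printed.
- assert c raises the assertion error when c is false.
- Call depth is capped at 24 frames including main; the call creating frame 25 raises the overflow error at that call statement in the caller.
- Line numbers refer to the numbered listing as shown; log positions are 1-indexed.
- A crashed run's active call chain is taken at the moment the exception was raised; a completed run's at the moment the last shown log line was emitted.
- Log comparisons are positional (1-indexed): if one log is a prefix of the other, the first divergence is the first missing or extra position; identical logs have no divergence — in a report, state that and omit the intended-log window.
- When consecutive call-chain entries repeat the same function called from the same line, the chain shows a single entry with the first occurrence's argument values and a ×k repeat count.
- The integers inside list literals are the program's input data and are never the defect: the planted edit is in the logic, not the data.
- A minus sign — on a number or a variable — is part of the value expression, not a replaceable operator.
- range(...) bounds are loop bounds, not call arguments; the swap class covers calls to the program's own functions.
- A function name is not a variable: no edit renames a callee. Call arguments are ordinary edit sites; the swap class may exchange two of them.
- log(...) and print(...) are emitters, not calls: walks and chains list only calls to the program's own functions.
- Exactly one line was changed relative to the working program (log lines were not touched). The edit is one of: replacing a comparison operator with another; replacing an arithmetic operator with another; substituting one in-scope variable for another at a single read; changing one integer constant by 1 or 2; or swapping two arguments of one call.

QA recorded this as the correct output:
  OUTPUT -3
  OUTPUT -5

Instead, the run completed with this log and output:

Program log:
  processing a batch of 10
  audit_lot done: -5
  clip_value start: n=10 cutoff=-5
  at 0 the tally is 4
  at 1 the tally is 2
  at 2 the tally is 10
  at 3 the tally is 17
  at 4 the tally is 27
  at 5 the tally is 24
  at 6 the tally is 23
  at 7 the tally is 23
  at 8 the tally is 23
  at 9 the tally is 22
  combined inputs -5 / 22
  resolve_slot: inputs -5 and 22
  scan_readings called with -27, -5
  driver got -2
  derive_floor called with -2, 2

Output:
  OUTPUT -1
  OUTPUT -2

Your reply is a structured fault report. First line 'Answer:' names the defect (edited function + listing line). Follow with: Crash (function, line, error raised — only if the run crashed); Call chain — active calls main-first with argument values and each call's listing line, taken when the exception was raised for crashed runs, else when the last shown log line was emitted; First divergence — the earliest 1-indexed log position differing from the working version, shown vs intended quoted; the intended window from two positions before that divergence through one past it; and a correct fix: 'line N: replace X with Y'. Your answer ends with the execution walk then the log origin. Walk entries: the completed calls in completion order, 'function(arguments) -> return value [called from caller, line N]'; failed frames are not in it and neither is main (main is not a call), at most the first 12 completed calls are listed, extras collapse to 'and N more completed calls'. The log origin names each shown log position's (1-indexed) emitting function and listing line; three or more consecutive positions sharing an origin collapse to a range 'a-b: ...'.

Answer: the defect is in resolve_slot at line 28.
Core observation: Log line 16 is where behavior first shows: 'scan_readings called with -27, -5' appears instead of 'scan_readings called with -5, -27'.
Call chain: main -> derive_floor(-2, 2) (called at line 45).
First divergence: position 16 — the shown line 'scan_readings called with -27, -5' should read 'scan_readings called with -5, -27'.
Intended log window:
  14: combined inputs -5 / 22
  15: resolve_slot: inputs -5 and 22
  16: scan_readings called with -5, -27
  17: driver got -5
Execution walk:
  audit_lot([4, -2, 8, 7, 10, -3, -1, 0, -5, -1]) -> -5  [called from main, line 40]
  clip_value([4, -2, 8, 7, 10, -3, -1, 0, -5, -1], -5) -> 22  [called from main, line 41]
  scan_readings(-27, -5) -> -2  [called from resolve_slot, line 28]
  resolve_slot(-5, 22) -> -2  [called from main, line 43]
  derive_floor(-2, 2) -> -1  [called from main, line 45]
Origin of each log line:
  1: from main, line 39
  2: from audit_lot, line 6
  3: from clip_value, line 10
  4-13: from clip_value, line 15
  14: from main, line 42
  15: from resolve_slot, line 25
  16: from scan_readings, line 19
  17: from main, line 44
  18: from derive_floor, line 31
A correct fix: line 28: replace `scan_readings(count, mark)` with `scan_readings(mark, count)`.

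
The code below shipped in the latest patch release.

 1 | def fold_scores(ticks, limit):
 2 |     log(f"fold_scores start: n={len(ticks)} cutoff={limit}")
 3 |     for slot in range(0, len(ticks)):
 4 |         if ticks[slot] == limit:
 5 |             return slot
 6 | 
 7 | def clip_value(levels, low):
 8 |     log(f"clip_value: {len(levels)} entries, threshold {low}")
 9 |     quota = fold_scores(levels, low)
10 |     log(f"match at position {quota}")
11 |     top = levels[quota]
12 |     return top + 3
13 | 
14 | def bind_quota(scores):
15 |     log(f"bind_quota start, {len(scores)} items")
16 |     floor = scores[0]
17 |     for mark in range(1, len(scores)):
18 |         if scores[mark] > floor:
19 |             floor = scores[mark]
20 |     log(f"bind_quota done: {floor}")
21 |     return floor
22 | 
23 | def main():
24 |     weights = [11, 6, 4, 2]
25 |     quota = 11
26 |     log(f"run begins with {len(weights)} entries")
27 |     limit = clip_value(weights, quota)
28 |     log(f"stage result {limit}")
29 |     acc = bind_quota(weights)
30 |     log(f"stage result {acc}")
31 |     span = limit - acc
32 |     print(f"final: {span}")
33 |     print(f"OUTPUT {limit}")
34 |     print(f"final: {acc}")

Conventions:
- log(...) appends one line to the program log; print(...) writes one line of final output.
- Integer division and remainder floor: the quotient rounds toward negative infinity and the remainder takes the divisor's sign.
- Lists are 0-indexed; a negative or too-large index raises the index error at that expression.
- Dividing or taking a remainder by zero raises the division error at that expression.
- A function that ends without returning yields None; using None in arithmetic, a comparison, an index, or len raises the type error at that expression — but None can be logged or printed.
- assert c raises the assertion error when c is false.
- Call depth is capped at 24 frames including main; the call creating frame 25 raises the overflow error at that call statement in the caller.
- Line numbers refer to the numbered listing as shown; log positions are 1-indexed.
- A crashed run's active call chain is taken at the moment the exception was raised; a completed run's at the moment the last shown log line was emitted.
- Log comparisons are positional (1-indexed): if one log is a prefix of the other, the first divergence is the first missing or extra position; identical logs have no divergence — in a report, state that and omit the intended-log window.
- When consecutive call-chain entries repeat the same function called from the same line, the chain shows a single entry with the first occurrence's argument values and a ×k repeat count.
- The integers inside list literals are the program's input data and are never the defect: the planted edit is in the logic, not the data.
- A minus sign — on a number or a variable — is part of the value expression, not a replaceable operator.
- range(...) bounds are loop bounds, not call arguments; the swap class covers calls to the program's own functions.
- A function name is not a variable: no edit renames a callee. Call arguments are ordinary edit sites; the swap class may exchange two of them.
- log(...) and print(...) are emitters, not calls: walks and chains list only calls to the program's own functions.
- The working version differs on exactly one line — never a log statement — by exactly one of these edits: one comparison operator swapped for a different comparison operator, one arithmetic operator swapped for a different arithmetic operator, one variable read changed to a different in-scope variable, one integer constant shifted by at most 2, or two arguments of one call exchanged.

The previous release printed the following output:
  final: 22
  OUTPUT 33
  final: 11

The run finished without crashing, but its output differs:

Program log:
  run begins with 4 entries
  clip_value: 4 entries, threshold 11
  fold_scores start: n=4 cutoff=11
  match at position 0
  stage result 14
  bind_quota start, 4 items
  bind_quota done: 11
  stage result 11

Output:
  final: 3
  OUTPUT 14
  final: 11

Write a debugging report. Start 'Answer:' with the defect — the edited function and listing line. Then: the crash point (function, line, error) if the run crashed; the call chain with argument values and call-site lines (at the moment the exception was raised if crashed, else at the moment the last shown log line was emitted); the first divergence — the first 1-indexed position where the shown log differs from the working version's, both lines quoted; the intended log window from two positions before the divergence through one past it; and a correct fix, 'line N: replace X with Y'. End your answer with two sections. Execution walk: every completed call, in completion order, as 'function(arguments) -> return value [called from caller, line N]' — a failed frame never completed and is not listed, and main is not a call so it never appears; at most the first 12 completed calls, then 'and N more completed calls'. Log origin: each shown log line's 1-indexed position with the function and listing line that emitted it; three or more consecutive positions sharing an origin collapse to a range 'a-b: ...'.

Answer: the defect is in clip_value at line 12.
Key observation: Position 5 is the first bad log line: 'stage result 14' should read 'stage result 33'.
Call chain: main.
First divergence: position 5 — shown 'stage result 14', intended 'stage result 33'.
Intended log window:
  3: fold_scores start: n=4 cutoff=11
  4: match at position 0
  5: stage result 33
  6: bind_quota start, 4 items
Execution walk:
  fold_scores([11, 6, 4, 2], 11) -> 0  [called from clip_value, line 9]
  clip_value([11, 6, 4, 2], 11) -> 14  [called from main, line 27]
  bind_quota([11, 6, 4, 2]) -> 11  [called from main, line 29]
Log origin:
  1 — main, line 26
  2 — clip_value, line 8
  3 — fold_scores, line 2
  4 — clip_value, line 10
  5 — main, line 28
  6 — bind_quota, line 15
  7 — bind_quota, line 20
  8 — main, line 30
A correct fix: line 12: replace `+` with `*`.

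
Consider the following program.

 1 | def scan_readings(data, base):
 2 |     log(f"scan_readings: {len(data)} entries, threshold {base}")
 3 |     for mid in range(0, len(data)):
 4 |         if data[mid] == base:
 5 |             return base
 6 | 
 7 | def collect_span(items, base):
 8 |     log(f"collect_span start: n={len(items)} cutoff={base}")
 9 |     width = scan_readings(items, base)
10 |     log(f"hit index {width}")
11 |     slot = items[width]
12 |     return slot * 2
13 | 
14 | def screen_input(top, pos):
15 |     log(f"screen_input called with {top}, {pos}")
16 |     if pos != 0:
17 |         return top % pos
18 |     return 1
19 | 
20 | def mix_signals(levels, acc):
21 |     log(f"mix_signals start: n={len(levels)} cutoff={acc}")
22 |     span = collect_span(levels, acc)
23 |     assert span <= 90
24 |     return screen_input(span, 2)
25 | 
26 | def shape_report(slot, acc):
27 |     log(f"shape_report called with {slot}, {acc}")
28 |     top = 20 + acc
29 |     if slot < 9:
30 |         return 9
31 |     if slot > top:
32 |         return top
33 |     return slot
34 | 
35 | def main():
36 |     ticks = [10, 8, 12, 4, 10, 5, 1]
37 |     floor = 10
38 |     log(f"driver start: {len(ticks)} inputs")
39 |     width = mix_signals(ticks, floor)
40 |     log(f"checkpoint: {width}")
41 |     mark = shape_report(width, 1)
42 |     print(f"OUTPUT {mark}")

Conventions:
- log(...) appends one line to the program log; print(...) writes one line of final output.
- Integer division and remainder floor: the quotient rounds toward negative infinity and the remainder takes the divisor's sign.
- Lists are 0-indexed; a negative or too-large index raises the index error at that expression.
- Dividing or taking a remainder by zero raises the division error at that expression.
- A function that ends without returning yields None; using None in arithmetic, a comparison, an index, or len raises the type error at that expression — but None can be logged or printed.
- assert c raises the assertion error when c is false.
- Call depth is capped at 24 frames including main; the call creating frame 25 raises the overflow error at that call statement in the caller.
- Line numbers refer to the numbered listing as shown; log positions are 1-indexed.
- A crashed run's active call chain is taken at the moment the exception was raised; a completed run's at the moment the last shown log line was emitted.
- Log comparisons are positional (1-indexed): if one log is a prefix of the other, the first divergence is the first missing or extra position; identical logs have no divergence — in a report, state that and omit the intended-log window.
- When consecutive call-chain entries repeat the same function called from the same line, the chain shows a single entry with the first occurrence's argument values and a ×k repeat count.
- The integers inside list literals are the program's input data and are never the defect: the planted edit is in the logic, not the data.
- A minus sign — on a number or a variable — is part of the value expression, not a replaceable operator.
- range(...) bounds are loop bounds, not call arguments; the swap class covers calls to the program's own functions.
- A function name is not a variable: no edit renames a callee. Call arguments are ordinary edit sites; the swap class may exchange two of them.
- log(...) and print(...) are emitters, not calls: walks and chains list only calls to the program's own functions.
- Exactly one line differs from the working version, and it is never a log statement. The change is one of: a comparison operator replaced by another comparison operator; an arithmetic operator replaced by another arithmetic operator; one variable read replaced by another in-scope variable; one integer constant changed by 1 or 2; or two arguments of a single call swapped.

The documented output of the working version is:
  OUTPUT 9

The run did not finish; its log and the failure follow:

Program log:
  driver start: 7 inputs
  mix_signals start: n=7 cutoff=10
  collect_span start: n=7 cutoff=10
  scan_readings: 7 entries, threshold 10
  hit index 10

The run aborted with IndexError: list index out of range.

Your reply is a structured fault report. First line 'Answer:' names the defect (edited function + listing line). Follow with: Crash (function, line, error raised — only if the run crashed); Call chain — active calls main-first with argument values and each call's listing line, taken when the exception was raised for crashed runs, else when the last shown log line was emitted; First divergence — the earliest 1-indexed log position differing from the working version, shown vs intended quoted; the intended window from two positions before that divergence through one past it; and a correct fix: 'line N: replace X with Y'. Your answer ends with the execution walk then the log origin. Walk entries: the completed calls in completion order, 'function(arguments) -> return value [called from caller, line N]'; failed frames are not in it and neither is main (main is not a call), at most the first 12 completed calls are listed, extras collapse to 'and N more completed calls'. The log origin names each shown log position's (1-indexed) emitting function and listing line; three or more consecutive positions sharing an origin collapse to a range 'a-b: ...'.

Answer: the defect is in scan_readings at line 5.
Core observation: Log line 5 is where behavior first shows: 'hit index 10' appears instead of 'hit index 0'.
Crash: collect_span, line 11, IndexError.
Call chain: main -> mix_signals([10, 8, 12, 4, 10, 5, 1], 10) (called at line 39) -> collect_span([10, 8, 12, 4, 10, 5, 1], 10) (called at line 22).
First divergence: at position 5 the run shows 'hit index 10' where the working version logs 'hit index 0'.
Intended log window:
  3: collect_span start: n=7 cutoff=10
  4: scan_readings: 7 entries, threshold 10
  5: hit index 0
  6: screen_input called with 20, 2
Execution walk:
  scan_readings([10, 8, 12, 4, 10, 5, 1], 10) -> 10  [called from collect_span, line 9]
Log origins:
  1 — main, line 38
  2 — mix_signals, line 21
  3 — collect_span, line 8
  4 — scan_readings, line 2
  5 — collect_span, line 10
A correct fix: line 5: replace `base` with `mid`.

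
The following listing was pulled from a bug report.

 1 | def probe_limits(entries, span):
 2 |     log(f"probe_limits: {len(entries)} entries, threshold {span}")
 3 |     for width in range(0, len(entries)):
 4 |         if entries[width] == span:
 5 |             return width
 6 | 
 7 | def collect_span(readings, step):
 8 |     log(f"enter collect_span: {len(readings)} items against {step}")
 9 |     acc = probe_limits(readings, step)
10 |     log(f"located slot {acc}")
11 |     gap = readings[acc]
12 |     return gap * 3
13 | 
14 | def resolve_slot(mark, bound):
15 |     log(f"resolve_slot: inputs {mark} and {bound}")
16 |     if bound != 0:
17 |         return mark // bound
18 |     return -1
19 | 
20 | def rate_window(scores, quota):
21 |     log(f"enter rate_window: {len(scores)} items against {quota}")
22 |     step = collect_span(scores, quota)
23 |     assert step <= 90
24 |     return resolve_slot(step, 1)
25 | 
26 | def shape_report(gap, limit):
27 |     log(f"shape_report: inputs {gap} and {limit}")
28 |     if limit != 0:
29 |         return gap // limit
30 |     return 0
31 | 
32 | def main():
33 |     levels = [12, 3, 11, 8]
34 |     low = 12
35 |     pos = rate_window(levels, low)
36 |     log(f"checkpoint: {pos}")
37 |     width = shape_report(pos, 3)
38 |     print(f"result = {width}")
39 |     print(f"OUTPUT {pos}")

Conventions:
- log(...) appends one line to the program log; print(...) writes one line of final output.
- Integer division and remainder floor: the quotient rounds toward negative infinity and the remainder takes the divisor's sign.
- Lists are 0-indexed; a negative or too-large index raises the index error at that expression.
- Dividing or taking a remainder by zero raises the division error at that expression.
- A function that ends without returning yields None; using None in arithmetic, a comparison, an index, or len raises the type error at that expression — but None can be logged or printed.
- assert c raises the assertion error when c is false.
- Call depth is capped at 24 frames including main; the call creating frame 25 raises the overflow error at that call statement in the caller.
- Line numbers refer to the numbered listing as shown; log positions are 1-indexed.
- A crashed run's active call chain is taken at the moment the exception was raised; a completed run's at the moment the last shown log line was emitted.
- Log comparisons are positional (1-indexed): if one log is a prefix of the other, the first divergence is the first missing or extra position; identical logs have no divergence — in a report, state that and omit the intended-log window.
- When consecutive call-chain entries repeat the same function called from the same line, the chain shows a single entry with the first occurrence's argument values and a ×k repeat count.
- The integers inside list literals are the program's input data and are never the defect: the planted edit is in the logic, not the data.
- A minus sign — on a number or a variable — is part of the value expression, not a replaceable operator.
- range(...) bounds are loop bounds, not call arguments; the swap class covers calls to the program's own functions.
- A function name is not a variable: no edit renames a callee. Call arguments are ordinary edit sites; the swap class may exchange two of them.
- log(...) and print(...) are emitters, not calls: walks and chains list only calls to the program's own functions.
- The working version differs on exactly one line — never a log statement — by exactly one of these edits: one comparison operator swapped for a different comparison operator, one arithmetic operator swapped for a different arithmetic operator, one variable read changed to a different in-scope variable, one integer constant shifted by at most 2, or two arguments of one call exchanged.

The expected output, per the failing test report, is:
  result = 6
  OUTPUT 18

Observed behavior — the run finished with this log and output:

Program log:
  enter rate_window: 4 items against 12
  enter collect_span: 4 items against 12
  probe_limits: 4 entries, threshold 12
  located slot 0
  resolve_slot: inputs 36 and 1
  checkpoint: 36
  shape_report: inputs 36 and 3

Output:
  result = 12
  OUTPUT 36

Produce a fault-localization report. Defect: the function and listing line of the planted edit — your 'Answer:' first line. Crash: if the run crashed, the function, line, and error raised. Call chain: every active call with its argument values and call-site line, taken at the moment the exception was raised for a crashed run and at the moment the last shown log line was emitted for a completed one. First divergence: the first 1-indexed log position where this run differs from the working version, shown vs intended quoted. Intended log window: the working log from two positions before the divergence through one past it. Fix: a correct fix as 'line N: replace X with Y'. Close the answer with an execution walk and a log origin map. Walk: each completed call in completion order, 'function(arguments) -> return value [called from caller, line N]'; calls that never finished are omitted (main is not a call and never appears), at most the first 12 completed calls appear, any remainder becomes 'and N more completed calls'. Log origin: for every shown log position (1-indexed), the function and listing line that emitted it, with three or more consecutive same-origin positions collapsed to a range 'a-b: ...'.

Answer: the defect is in rate_window at line 24.
The tell: Position 5 is the first bad log line: 'resolve_slot: inputs 36 and 1' should read 'resolve_slot: inputs 36 and 2'.
Call chain: main -> shape_report(36, 3) (called at line 37).
First divergence: position 5 — the shown line 'resolve_slot: inputs 36 and 1' should read 'resolve_slot: inputs 36 and 2'.
Intended log window:
  3: probe_limits: 4 entries, threshold 12
  4: located slot 0
  5: resolve_slot: inputs 36 and 2
  6: checkpoint: 18
Execution walk:
  probe_limits([12, 3, 11, 8], 12) -> 0  [called from collect_span, line 9]
  collect_span([12, 3, 11, 8], 12) -> 36  [called from rate_window, line 22]
  resolve_slot(36, 1) -> 36  [called from rate_window, line 24]
  rate_window([12, 3, 11, 8], 12) -> 36  [called from main, line 35]
  shape_report(36, 3) -> 12  [called from main, line 37]
Origin of each log line:
  1: logged in rate_window at line 21
  2: logged in collect_span at line 8
  3: logged in probe_limits at line 2
  4: logged in collect_span at line 10
  5: logged in resolve_slot at line 15
  6: logged in main at line 36
  7: logged in shape_report at line 27
A correct fix: line 24: replace `1` with `2`.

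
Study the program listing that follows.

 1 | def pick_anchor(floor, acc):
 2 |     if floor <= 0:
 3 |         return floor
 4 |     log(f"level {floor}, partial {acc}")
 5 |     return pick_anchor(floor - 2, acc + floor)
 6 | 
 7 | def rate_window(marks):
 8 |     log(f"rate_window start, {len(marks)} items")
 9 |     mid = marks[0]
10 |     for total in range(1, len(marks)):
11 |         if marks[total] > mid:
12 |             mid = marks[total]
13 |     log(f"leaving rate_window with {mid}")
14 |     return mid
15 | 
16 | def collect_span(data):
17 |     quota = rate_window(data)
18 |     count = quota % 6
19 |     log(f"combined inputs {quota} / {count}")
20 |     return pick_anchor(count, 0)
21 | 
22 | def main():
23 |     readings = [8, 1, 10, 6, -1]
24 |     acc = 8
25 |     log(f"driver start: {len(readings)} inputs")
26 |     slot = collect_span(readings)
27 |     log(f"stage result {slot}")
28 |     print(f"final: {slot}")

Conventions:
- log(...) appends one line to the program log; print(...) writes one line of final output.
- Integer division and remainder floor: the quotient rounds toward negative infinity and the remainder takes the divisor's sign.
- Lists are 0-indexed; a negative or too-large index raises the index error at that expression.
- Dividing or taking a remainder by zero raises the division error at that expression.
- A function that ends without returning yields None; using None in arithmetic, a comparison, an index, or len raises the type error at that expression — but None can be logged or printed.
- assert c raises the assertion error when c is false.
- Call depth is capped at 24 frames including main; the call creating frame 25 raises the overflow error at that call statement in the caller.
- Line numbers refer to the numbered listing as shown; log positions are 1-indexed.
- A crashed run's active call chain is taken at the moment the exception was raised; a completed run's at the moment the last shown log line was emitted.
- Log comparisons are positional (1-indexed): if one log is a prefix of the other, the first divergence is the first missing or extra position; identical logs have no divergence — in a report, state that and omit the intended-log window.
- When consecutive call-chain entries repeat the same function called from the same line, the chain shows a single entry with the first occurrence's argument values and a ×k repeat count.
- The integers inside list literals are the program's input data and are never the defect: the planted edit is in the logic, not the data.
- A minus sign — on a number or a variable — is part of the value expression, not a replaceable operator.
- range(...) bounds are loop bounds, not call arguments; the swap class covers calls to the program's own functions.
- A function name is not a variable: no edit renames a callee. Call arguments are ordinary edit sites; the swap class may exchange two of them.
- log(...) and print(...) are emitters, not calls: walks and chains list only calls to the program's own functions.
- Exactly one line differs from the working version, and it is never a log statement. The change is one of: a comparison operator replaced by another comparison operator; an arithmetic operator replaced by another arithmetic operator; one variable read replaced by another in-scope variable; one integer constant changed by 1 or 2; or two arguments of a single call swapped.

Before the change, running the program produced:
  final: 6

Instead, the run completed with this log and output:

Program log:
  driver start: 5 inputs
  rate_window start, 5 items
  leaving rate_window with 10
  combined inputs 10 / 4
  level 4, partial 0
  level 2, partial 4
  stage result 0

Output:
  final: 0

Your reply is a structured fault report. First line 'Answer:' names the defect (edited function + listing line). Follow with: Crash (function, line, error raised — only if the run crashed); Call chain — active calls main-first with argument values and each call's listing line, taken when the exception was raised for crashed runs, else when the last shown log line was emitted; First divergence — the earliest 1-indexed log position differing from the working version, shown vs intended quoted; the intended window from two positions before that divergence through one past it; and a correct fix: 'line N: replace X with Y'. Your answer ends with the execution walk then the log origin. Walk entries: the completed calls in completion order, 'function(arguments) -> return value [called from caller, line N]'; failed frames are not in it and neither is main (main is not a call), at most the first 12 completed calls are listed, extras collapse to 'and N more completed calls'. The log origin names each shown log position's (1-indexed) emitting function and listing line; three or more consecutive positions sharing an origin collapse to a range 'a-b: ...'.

Answer: the defect is in pick_anchor at line 3.
Core observation: At log position 7 the runs split — shown 'stage result 0', but the working version logs 'stage result 6'.
Call chain: main.
First divergence: at position 7 the run shows 'stage result 0' where the working version logs 'stage result 6'.
Intended log window:
  5: level 4, partial 0
  6: level 2, partial 4
  7: stage result 6
Execution walk:
  rate_window([8, 1, 10, 6, -1]) -> 10  [called from collect_span, line 17]
  pick_anchor(0, 6) -> 0  [called from pick_anchor, line 5]
  pick_anchor(2, 4) -> 0  [called from pick_anchor, line 5]
  pick_anchor(4, 0) -> 0  [called from collect_span, line 20]
  collect_span([8, 1, 10, 6, -1]) -> 0  [called from main, line 26]
Log origin:
  1: logged in main at line 25
  2: logged in rate_window at line 8
  3: logged in rate_window at line 13
  4: logged in collect_span at line 19
  5: logged in pick_anchor at line 4
  6: logged in pick_anchor at line 4
  7: logged in main at line 27
A correct fix: line 3: replace `floor` with `acc`.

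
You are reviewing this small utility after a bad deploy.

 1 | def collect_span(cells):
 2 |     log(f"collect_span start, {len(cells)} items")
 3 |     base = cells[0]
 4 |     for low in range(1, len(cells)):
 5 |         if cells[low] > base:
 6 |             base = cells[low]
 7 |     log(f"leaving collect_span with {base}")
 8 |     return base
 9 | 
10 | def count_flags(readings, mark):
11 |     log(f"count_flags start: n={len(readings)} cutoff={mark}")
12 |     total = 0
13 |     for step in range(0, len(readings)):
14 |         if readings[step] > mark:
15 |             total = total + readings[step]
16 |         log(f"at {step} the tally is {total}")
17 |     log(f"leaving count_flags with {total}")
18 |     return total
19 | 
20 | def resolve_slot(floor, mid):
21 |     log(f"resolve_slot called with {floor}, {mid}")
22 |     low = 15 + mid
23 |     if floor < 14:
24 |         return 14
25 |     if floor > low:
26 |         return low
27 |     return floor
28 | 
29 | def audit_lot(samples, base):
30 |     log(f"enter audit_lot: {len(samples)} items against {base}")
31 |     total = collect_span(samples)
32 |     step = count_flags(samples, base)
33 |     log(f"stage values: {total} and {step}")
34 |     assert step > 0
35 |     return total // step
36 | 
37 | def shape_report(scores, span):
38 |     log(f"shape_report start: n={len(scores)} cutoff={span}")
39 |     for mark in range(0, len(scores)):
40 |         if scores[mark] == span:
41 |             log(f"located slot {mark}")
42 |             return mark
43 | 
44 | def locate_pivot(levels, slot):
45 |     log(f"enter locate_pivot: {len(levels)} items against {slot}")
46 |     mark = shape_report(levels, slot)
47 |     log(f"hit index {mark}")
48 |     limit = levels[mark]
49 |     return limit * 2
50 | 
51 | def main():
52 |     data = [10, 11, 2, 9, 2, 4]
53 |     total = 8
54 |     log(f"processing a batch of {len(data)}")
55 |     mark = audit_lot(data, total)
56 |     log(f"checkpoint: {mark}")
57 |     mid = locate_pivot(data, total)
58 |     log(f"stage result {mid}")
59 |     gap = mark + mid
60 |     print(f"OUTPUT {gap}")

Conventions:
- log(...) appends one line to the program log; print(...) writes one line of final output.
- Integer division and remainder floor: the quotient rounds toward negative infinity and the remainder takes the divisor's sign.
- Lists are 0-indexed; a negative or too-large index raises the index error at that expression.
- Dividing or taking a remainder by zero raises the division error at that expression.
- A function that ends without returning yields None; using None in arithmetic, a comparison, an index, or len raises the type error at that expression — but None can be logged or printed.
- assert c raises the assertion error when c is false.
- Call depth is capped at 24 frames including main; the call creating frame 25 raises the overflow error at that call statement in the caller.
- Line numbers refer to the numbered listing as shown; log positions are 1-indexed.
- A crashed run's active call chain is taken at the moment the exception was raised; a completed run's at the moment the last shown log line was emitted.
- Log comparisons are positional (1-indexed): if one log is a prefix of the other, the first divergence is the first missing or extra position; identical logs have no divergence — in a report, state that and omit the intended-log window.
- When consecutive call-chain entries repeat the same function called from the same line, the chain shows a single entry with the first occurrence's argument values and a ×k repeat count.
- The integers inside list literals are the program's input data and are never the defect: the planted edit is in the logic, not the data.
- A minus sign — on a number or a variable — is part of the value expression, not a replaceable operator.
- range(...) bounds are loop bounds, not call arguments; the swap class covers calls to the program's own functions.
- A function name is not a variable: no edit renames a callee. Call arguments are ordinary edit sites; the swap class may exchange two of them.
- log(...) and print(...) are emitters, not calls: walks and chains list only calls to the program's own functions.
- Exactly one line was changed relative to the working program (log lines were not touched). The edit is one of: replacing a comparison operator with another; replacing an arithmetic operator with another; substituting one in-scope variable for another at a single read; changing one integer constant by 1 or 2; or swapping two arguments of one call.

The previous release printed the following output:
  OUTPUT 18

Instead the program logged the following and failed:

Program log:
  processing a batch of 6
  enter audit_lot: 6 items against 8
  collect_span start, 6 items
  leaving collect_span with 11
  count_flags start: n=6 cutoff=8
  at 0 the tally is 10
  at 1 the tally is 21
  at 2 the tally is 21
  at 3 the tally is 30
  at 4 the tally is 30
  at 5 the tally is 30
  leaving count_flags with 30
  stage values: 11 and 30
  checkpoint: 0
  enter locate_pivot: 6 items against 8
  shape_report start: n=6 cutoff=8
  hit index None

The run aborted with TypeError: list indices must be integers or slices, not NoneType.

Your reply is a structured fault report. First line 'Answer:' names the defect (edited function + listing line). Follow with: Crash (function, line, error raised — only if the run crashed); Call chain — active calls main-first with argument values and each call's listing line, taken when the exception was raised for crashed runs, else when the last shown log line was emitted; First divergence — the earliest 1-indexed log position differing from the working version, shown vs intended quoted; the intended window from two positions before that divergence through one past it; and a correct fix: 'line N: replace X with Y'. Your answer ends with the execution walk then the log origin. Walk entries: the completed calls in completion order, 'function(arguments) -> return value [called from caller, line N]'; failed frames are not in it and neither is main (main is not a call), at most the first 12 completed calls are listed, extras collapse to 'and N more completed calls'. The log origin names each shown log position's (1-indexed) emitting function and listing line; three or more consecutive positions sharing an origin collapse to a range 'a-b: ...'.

Answer: the defect is in main at line 53.
Key fact: At log position 2 the runs split — shown 'enter audit_lot: 6 items against 8', but the working version logs 'enter audit_lot: 6 items against 9'.
Crash: locate_pivot, line 48, TypeError.
Call chain: main -> locate_pivot([10, 11, 2, 9, 2, 4], 8) (called at line 57).
First divergence: position 2 — shown 'enter audit_lot: 6 items against 8', intended 'enter audit_lot: 6 items against 9'.
Intended log window:
  1: processing a batch of 6
  2: enter audit_lot: 6 items against 9
  3: collect_span start, 6 items
Execution walk:
  collect_span([10, 11, 2, 9, 2, 4]) -> 11  [called from audit_lot, line 31]
  count_flags([10, 11, 2, 9, 2, 4], 8) -> 30  [called from audit_lot, line 32]
  audit_lot([10, 11, 2, 9, 2, 4], 8) -> 0  [called from main, line 55]
  shape_report([10, 11, 2, 9, 2, 4], 8) -> None  [called from locate_pivot, line 46]
Log origins:
  1: from main, line 54
  2: from audit_lot, line 30
  3: from collect_span, line 2
  4: from collect_span, line 7
  5: from count_flags, line 11
  6-11: from count_flags, line 16
  12: from count_flags, line 17
  13: from audit_lot, line 33
  14: from main, line 56
  15: from locate_pivot, line 45
  16: from shape_report, line 38
  17: from locate_pivot, line 47
A correct fix: line 53: replace `8` with `9`.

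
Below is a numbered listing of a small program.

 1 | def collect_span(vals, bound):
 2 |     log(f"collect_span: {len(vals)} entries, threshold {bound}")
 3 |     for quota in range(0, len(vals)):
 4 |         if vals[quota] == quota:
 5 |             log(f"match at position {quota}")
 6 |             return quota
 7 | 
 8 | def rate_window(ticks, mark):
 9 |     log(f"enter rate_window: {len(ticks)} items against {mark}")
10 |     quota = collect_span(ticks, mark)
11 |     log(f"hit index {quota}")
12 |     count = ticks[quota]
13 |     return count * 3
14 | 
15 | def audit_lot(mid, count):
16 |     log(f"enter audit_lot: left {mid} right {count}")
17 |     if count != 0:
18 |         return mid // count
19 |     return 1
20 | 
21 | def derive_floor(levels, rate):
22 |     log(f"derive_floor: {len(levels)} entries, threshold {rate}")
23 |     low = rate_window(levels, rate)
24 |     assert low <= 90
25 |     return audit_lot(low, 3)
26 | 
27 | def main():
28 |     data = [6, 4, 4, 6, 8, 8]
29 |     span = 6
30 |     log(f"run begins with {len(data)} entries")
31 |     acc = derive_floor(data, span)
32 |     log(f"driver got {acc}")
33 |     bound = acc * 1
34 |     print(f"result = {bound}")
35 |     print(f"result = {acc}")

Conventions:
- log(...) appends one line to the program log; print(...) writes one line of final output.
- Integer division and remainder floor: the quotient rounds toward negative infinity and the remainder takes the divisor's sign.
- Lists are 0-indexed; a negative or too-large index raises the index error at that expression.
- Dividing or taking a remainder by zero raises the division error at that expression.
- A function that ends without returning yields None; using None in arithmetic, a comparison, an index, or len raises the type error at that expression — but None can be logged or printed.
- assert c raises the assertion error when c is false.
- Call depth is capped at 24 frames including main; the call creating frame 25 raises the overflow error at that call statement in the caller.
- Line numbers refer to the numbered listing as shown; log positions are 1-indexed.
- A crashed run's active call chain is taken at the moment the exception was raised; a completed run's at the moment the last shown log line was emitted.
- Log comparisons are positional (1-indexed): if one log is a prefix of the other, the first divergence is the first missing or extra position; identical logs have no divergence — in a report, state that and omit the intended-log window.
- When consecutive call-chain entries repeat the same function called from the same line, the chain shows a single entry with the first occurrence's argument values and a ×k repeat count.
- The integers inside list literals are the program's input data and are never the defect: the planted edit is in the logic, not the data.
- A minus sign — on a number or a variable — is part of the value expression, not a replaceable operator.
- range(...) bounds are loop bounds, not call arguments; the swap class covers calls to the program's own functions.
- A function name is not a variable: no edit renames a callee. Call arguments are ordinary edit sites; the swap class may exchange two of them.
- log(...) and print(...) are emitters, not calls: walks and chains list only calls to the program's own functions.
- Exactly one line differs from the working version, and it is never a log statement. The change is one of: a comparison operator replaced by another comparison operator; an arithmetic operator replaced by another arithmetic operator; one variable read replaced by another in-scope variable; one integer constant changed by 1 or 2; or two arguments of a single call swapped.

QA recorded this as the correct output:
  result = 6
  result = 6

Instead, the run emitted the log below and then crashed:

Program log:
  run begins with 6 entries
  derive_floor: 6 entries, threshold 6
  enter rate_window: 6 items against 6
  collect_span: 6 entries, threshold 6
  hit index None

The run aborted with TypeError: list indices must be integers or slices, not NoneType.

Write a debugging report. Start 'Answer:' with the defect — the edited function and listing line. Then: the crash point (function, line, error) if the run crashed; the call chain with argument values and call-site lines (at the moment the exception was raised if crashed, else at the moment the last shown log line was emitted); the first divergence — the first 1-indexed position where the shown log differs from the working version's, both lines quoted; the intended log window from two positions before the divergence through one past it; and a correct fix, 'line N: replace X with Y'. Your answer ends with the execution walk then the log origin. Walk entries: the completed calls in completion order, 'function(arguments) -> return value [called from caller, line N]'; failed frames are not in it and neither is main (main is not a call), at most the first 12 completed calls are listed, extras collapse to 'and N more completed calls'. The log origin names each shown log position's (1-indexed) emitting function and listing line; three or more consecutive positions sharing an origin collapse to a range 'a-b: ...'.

Answer: the defect is in collect_span at line 4.
Key observation: At log position 5 the runs split — shown 'hit index None', but the working version logs 'match at position 0'.
Crash: rate_window, line 12, TypeError.
Call chain: main -> derive_floor([6, 4, 4, 6, 8, 8], 6) (called at line 31) -> rate_window([6, 4, 4, 6, 8, 8], 6) (called at line 23).
First divergence: position 5; shown 'hit index None' vs intended 'match at position 0'.
Intended log window:
  3: enter rate_window: 6 items against 6
  4: collect_span: 6 entries, threshold 6
  5: match at position 0
  6: hit index 0
Execution walk:
  collect_span([6, 4, 4, 6, 8, 8], 6) -> None  [called from rate_window, line 10]
Log line origins:
  1: emitted by main (line 30)
  2: emitted by derive_floor (line 22)
  3: emitted by rate_window (line 9)
  4: emitted by collect_span (line 2)
  5: emitted by rate_window (line 11)
A correct fix: line 4: replace `vals[quota] == quota` with `vals[quota] == bound`.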